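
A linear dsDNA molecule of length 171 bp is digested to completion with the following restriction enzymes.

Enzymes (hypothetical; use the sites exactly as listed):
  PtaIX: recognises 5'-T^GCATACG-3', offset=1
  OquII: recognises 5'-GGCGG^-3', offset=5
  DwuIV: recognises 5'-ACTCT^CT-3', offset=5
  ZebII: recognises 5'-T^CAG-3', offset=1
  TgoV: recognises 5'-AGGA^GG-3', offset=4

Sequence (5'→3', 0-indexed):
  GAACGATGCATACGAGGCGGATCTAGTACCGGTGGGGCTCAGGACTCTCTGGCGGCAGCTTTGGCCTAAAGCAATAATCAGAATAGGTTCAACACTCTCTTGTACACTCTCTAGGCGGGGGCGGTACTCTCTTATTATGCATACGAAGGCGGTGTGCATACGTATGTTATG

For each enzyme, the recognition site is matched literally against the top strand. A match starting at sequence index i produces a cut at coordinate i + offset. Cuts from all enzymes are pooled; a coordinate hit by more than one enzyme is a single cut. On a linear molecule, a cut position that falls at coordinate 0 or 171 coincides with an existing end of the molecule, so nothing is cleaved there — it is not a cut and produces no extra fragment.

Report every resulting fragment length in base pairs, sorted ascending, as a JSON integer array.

[3,6,6,7,7,8,8,9,12,13,14,16,19,20,23]

Per-enzyme occurrences:
  PtaIX (TGCATACG, off=1): starts [6, 137, 154] → cuts [7, 138, 155]
  OquII (GGCGG, off=5): starts [15, 50, 113, 119, 147] → cuts [20, 55, 118, 124, 152]
  DwuIV (ACTCTCT, off=5): starts [43, 93, 105, 125] → cuts [48, 98, 110, 130]
  ZebII (TCAG, off=1): starts [38, 77] → cuts [39, 78]
  TgoV (AGGAGG, off=4): no sites

Pooled cuts: [7, 20, 39, 48, 55, 78, 98, 110, 118, 124, 130, 138, 152, 155]

Fragments:
  [0,7): 7 bp
  [7,20): 13 bp
  [20,39): 19 bp
  [39,48): 9 bp
  [48,55): 7 bp
  [55,78): 23 bp
  [78,98): 20 bp
  [98,110): 12 bp
  [110,118): 8 bp
  [118,124): 6 bp
  [124,130): 6 bp
  [130,138): 8 bp
  [138,152): 14 bp
  [152,155): 3 bp
  [155,171): 16 bp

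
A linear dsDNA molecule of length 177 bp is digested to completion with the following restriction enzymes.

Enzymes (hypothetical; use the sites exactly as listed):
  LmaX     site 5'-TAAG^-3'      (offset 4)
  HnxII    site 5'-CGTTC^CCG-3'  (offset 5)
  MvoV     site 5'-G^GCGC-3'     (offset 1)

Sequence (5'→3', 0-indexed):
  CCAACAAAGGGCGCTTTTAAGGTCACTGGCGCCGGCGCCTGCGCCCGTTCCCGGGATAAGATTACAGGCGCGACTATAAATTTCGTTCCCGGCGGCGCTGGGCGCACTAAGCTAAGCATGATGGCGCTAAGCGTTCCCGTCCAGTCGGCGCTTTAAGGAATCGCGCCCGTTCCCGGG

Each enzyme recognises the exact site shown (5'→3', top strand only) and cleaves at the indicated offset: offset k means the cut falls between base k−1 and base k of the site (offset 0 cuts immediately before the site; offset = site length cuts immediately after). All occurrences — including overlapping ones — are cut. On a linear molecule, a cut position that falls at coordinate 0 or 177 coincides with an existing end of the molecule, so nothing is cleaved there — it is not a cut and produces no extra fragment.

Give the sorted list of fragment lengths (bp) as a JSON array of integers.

[5,5,5,6,6,7,7,7,7,8,10,10,10,10,11,11,15,16,21]

Site scan:
  LmaX TAAG/4: at [17, 56, 107, 112, 127, 153] ⇒ [21, 60, 111, 116, 131, 157]
  HnxII CGTTCCCG/5: at [45, 83, 131, 167] ⇒ [50, 88, 136, 172]
  MvoV GGCGC/1: at [9, 27, 33, 66, 93, 100, 122, 146] ⇒ [10, 28, 34, 67, 94, 101, 123, 147]

Pooled cuts: [10, 21, 28, 34, 50, 60, 67, 88, 94, 101, 111, 116, 123, 131, 136, 147, 157, 172]

Fragments:
  [0,10): 10 bp
  [10,21): 11 bp
  [21,28): 7 bp
  [28,34): 6 bp
  [34,50): 16 bp
  [50,60): 10 bp
  [60,67): 7 bp
  [67,88): 21 bp
  [88,94): 6 bp
  [94,101): 7 bp
  [101,111): 10 bp
  [111,116): 5 bp
  [116,123): 7 bp
  [123,131): 8 bp
  [131,136): 5 bp
  [136,147): 11 bp
  [147,157): 10 bp
  [157,172): 15 bp
  [172,177): 5 bp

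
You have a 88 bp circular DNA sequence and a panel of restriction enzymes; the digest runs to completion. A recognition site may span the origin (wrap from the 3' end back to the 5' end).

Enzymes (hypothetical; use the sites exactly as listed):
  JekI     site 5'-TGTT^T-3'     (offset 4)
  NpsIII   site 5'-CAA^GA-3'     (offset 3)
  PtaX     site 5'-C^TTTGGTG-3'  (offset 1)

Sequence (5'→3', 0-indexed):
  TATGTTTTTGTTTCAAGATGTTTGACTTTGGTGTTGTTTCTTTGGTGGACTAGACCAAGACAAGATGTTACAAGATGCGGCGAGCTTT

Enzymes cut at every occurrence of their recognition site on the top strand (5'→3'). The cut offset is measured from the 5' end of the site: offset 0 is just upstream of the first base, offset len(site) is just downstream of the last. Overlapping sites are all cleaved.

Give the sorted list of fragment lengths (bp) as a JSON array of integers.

Per-enzyme occurrences:
  JekI (TGTTT, off=4): starts [2, 8, 18, 34] → cuts [6, 12, 22, 38]
  NpsIII (CAAGA, off=3): starts [13, 55, 60, 70] → cuts [16, 58, 63, 73]
  PtaX (CTTTGGTG, off=1): starts [25, 39] → cuts [26, 40]

All cut coordinates (distinct, sorted): [6, 12, 16, 22, 26, 38, 40, 58, 63, 73]

Fragments:
  6→12: 6 bp
  12→16: 4 bp
  16→22: 6 bp
  22→26: 4 bp
  26→38: 12 bp
  38→40: 2 bp
  40→58: 18 bp
  58→63: 5 bp
  63→73: 10 bp
  73→6 (wrap): 88-73+6 = 21 bp

[2,4,4,5,6,6,10,12,18,21]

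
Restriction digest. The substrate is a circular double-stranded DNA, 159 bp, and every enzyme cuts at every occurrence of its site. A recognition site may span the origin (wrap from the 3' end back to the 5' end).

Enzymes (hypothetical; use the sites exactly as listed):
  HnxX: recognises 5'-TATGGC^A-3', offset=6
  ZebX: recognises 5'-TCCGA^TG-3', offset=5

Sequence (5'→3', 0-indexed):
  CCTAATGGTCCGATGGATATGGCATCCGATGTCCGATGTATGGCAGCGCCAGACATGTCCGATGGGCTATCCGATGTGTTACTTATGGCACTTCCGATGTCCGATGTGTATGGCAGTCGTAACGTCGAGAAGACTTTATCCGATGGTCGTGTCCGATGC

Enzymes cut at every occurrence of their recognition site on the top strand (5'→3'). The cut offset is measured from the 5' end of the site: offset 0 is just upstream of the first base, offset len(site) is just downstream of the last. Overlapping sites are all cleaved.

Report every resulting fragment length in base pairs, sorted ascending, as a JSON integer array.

[6,7,7,8,8,10,10,12,13,15,16,18,29]

Site scan:
  HnxX TATGGCA/6: at [17, 38, 83, 108] ⇒ [23, 44, 89, 114]
  ZebX TCCGATG/5: at [8, 24, 31, 57, 69, 92, 99, 138, 151] ⇒ [13, 29, 36, 62, 74, 97, 104, 143, 156]

All cut coordinates (distinct, sorted): [13, 23, 29, 36, 44, 62, 74, 89, 97, 104, 114, 143, 156]

Fragment lengths:
  13→23: 10 bp
  23→29: 6 bp
  29→36: 7 bp
  36→44: 8 bp
  44→62: 18 bp
  62→74: 12 bp
  74→89: 15 bp
  89→97: 8 bp
  97→104: 7 bp
  104→114: 10 bp
  114→143: 29 bp
  143→156: 13 bp
  156→13 (wrap): 159-156+13 = 16 bp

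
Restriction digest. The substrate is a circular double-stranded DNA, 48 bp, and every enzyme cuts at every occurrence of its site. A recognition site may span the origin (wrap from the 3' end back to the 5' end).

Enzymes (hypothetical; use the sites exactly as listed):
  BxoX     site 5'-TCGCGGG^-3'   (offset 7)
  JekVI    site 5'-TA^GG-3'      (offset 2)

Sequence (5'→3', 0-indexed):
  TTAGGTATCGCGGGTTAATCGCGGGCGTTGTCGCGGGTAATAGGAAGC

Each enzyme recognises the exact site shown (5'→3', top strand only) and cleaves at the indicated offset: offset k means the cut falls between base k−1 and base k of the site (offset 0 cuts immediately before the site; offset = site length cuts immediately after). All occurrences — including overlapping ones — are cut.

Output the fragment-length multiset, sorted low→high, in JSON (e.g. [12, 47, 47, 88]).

[5,9,11,11,12]

Site scan:
  BxoX (TCGCGGG, off=7): starts [7, 18, 30] → cuts [14, 25, 37]
  JekVI (TAGG, off=2): starts [1, 40] → cuts [3, 42]

All cut coordinates (distinct, sorted): [3, 14, 25, 37, 42]

Fragment lengths:
  3→14: 11 bp
  14→25: 11 bp
  25→37: 12 bp
  37→42: 5 bp
  42→3 (wrap): 48-42+3 = 9 bp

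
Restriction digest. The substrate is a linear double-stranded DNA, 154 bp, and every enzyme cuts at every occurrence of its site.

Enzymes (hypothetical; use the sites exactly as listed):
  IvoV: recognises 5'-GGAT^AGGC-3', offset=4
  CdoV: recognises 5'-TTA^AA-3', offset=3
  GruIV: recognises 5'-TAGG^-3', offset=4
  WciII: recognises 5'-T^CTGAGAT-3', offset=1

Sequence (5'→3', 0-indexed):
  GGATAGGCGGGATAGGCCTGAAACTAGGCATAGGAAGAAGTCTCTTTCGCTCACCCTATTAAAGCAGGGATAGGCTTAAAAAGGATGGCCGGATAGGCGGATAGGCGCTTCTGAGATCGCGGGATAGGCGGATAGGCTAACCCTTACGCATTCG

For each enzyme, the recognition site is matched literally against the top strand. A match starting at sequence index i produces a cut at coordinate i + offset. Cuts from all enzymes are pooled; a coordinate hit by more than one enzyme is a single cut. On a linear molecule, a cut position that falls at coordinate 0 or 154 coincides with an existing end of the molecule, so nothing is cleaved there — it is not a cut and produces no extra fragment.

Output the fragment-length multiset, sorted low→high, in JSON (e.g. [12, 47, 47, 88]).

Scan for sites:
  IvoV GGATAGGC/4: at [0, 9, 67, 90, 98, 121, 129] ⇒ [4, 13, 71, 94, 102, 125, 133]
  CdoV TTAAA/3: at [58, 75] ⇒ [61, 78]
  GruIV TAGG/4: at [3, 12, 24, 30, 70, 93, 101, 124, 132] ⇒ [7, 16, 28, 34, 74, 97, 105, 128, 136]
  WciII TCTGAGAT/1: at [109] ⇒ [110]

Pooled cuts: [4, 7, 13, 16, 28, 34, 61, 71, 74, 78, 94, 97, 102, 105, 110, 125, 128, 133, 136]

Fragment lengths:
  [0,4): 4 bp
  [4,7): 3 bp
  [7,13): 6 bp
  [13,16): 3 bp
  [16,28): 12 bp
  [28,34): 6 bp
  [34,61): 27 bp
  [61,71): 10 bp
  [71,74): 3 bp
  [74,78): 4 bp
  [78,94): 16 bp
  [94,97): 3 bp
  [97,102): 5 bp
  [102,105): 3 bp
  [105,110): 5 bp
  [110,125): 15 bp
  [125,128): 3 bp
  [128,133): 5 bp
  [133,136): 3 bp
  [136,154): 18 bp

[3,3,3,3,3,3,3,4,4,5,5,5,6,6,10,12,15,16,18,27]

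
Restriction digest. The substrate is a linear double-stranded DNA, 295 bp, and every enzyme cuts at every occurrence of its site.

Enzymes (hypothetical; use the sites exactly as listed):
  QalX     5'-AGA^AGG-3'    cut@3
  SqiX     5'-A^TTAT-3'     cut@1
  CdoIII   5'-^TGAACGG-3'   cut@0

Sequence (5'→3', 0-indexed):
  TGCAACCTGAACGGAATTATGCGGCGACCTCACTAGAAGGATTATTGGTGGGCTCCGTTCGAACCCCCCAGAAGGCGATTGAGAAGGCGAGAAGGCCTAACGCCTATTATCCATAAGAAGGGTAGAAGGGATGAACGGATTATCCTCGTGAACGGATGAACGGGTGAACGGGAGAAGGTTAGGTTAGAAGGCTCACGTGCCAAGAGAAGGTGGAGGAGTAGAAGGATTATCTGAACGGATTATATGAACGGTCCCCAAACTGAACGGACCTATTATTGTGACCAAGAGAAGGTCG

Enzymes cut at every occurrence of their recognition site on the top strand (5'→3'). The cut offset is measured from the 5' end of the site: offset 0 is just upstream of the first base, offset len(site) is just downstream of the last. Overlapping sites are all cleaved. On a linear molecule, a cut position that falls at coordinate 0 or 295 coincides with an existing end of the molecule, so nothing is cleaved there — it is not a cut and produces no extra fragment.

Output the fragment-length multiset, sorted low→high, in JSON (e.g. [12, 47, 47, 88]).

Per-enzyme occurrences:
  QalX AGAAGG/3: at [34, 69, 81, 89, 115, 123, 172, 185, 204, 219, 286] ⇒ [37, 72, 84, 92, 118, 126, 175, 188, 207, 222, 289]
  SqiX ATTAT/1: at [15, 40, 105, 138, 225, 238, 271] ⇒ [16, 41, 106, 139, 226, 239, 272]
  CdoIII TGAACGG/0: at [7, 131, 148, 156, 164, 231, 244, 260] ⇒ [7, 131, 148, 156, 164, 231, 244, 260]

All cut coordinates (distinct, sorted): [7, 16, 37, 41, 72, 84, 92, 106, 118, 126, 131, 139, 148, 156, 164, 175, 188, 207, 222, 226, 231, 239, 244, 260, 272, 289]

Fragments:
  [0,7): 7 bp
  [7,16): 9 bp
  [16,37): 21 bp
  [37,41): 4 bp
  [41,72): 31 bp
  [72,84): 12 bp
  [84,92): 8 bp
  [92,106): 14 bp
  [106,118): 12 bp
  [118,126): 8 bp
  [126,131): 5 bp
  [131,139): 8 bp
  [139,148): 9 bp
  [148,156): 8 bp
  [156,164): 8 bp
  [164,175): 11 bp
  [175,188): 13 bp
  [188,207): 19 bp
  [207,222): 15 bp
  [222,226): 4 bp
  [226,231): 5 bp
  [231,239): 8 bp
  [239,244): 5 bp
  [244,260): 16 bp
  [260,272): 12 bp
  [272,289): 17 bp
  [289,295): 6 bp

[4,4,5,5,5,6,7,8,8,8,8,8,8,9,9,11,12,12,12,13,14,15,16,17,19,21,31]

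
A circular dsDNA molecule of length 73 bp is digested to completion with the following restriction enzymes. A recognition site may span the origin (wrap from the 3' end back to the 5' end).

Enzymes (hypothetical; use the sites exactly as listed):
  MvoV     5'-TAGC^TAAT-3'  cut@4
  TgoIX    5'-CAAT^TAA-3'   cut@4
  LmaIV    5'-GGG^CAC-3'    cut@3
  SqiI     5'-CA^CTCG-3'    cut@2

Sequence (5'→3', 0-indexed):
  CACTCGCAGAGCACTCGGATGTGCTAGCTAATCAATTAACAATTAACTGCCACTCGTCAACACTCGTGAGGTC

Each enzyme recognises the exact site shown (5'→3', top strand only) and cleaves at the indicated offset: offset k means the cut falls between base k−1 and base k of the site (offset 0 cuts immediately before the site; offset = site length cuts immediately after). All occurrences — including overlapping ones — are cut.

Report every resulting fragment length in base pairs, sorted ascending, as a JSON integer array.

Site scan:
  MvoV TAGCTAAT/4: at [24] ⇒ [28]
  TgoIX CAATTAA/4: at [32, 39] ⇒ [36, 43]
  LmaIV (GGGCAC, off=3): no sites
  SqiI CACTCG/2: at [0, 11, 50, 60] ⇒ [2, 13, 52, 62]

Pooled cuts: [2, 13, 28, 36, 43, 52, 62]

Fragment lengths:
  2→13: 11 bp
  13→28: 15 bp
  28→36: 8 bp
  36→43: 7 bp
  43→52: 9 bp
  52→62: 10 bp
  62→2 (wrap): 73-62+2 = 13 bp

[7,8,9,10,11,13,15]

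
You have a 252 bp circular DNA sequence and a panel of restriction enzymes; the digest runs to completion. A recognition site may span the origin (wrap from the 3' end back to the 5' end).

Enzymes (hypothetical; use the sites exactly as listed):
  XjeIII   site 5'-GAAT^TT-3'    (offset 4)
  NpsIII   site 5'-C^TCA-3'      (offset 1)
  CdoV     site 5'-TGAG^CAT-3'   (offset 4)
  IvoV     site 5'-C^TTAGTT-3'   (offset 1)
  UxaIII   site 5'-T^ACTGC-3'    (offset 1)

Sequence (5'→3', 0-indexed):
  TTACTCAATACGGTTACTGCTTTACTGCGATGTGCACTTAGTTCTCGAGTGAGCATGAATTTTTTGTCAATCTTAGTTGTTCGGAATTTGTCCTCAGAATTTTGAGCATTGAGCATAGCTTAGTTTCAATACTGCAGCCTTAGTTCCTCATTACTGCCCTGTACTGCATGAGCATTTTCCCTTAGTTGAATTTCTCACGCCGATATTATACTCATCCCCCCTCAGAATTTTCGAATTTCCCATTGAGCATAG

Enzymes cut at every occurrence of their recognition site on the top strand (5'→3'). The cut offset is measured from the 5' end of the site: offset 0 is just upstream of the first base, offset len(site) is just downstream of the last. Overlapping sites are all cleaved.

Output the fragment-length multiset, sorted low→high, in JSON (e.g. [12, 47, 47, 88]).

Site scan:
  XjeIII GAATTT/4: at [56, 83, 96, 187, 224, 232] ⇒ [60, 87, 100, 191, 228, 236]
  NpsIII CTCA/1: at [3, 92, 146, 193, 210, 220] ⇒ [4, 93, 147, 194, 211, 221]
  CdoV TGAGCAT/4: at [49, 102, 109, 168, 243] ⇒ [53, 106, 113, 172, 247]
  IvoV CTTAGTT/1: at [36, 71, 118, 138, 180] ⇒ [37, 72, 119, 139, 181]
  UxaIII TACTGC/1: at [14, 22, 129, 151, 161] ⇒ [15, 23, 130, 152, 162]

Pooled cuts: [4, 15, 23, 37, 53, 60, 72, 87, 93, 100, 106, 113, 119, 130, 139, 147, 152, 162, 172, 181, 191, 194, 211, 221, 228, 236, 247]

Fragment lengths:
  4→15: 11 bp
  15→23: 8 bp
  23→37: 14 bp
  37→53: 16 bp
  53→60: 7 bp
  60→72: 12 bp
  72→87: 15 bp
  87→93: 6 bp
  93→100: 7 bp
  100→106: 6 bp
  106→113: 7 bp
  113→119: 6 bp
  119→130: 11 bp
  130→139: 9 bp
  139→147: 8 bp
  147→152: 5 bp
  152→162: 10 bp
  162→172: 10 bp
  172→181: 9 bp
  181→191: 10 bp
  191→194: 3 bp
  194→211: 17 bp
  211→221: 10 bp
  221→228: 7 bp
  228→236: 8 bp
  236→247: 11 bp
  247→4 (wrap): 252-247+4 = 9 bp

[3,5,6,6,6,7,7,7,7,8,8,8,9,9,9,10,10,10,10,11,11,11,12,14,15,16,17]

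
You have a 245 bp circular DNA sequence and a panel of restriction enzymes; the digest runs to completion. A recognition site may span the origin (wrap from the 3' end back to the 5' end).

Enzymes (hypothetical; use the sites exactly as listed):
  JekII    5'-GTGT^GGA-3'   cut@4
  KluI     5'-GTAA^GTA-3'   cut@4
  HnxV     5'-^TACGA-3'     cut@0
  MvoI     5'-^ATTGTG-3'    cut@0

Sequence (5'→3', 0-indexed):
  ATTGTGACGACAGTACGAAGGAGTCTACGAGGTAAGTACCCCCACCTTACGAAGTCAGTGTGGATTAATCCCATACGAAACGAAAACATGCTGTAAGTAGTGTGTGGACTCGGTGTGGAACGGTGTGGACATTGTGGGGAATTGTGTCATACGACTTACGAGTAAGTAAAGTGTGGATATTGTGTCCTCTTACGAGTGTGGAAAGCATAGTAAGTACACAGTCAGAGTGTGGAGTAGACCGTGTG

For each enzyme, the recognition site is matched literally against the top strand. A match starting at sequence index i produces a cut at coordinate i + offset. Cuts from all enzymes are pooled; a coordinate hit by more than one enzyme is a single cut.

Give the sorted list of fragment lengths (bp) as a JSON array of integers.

[4,4,7,9,9,9,9,9,10,10,10,11,12,12,12,12,13,14,14,15,17,23]

Per-enzyme occurrences:
  JekII (GTGTGGA, off=4): starts [57, 101, 112, 122, 170, 195, 226] → cuts [61, 105, 116, 126, 174, 199, 230]
  KluI (GTAAGTA, off=4): starts [31, 92, 161, 209] → cuts [35, 96, 165, 213]
  HnxV (TACGA, off=0): starts [13, 25, 47, 73, 149, 156, 190] → cuts [13, 25, 47, 73, 149, 156, 190]
  MvoI (ATTGTG, off=0): starts [0, 130, 140, 178] → cuts [0, 130, 140, 178]

Pooled cuts: [0, 13, 25, 35, 47, 61, 73, 96, 105, 116, 126, 130, 140, 149, 156, 165, 174, 178, 190, 199, 213, 230]

Fragment lengths:
  0→13: 13 bp
  13→25: 12 bp
  25→35: 10 bp
  35→47: 12 bp
  47→61: 14 bp
  61→73: 12 bp
  73→96: 23 bp
  96→105: 9 bp
  105→116: 11 bp
  116→126: 10 bp
  126→130: 4 bp
  130→140: 10 bp
  140→149: 9 bp
  149→156: 7 bp
  156→165: 9 bp
  165→174: 9 bp
  174→178: 4 bp
  178→190: 12 bp
  190→199: 9 bp
  199→213: 14 bp
  213→230: 17 bp
  230→0 (wrap): 245-230+0 = 15 bp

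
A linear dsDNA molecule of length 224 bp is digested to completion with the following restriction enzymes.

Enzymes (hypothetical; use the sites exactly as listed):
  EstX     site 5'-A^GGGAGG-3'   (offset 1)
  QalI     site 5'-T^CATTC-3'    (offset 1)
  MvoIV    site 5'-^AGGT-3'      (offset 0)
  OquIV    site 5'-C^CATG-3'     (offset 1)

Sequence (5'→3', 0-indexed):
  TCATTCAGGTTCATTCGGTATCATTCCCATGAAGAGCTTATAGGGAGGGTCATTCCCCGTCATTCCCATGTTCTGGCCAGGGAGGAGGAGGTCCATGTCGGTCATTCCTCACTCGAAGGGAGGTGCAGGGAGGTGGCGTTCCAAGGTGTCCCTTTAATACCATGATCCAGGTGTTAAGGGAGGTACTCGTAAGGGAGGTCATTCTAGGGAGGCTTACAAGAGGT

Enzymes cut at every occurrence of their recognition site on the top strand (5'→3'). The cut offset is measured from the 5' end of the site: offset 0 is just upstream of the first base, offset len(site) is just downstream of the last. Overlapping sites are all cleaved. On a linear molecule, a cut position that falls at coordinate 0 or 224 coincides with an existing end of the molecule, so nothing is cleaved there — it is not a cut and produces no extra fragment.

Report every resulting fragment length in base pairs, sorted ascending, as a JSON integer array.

[1,3,3,3,3,4,4,5,5,5,6,6,7,7,8,8,9,9,9,10,10,12,13,13,14,15,15,17]

Scan for sites:
  EstX (AGGGAGG, off=1): starts [41, 78, 116, 126, 176, 191, 205] → cuts [42, 79, 117, 127, 177, 192, 206]
  QalI (TCATTC, off=1): starts [0, 10, 20, 49, 59, 101, 198] → cuts [1, 11, 21, 50, 60, 102, 199]
  MvoIV (AGGT, off=0): starts [6, 88, 120, 130, 143, 168, 180, 195, 220] → cuts [6, 88, 120, 130, 143, 168, 180, 195, 220]
  OquIV (CCATG, off=1): starts [26, 65, 92, 159] → cuts [27, 66, 93, 160]

Pooled cuts: [1, 6, 11, 21, 27, 42, 50, 60, 66, 79, 88, 93, 102, 117, 120, 127, 130, 143, 160, 168, 177, 180, 192, 195, 199, 206, 220]

Fragments:
  [0,1): 1 bp
  [1,6): 5 bp
  [6,11): 5 bp
  [11,21): 10 bp
  [21,27): 6 bp
  [27,42): 15 bp
  [42,50): 8 bp
  [50,60): 10 bp
  [60,66): 6 bp
  [66,79): 13 bp
  [79,88): 9 bp
  [88,93): 5 bp
  [93,102): 9 bp
  [102,117): 15 bp
  [117,120): 3 bp
  [120,127): 7 bp
  [127,130): 3 bp
  [130,143): 13 bp
  [143,160): 17 bp
  [160,168): 8 bp
  [168,177): 9 bp
  [177,180): 3 bp
  [180,192): 12 bp
  [192,195): 3 bp
  [195,199): 4 bp
  [199,206): 7 bp
  [206,220): 14 bp
  [220,224): 4 bp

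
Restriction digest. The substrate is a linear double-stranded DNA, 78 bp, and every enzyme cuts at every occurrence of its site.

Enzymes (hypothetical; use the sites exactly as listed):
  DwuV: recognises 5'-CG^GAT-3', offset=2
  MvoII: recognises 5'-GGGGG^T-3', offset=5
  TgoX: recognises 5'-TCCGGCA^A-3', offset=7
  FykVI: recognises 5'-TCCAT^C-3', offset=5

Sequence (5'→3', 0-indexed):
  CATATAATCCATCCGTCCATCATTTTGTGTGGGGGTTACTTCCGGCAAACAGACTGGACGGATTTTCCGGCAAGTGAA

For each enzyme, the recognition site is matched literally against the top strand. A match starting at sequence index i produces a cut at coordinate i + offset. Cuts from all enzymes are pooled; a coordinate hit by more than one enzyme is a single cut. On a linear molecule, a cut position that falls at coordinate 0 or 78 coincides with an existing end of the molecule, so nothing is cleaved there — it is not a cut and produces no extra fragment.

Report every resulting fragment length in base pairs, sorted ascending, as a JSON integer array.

Site scan:
  DwuV (CGGAT, off=2): starts [58] → cuts [60]
  MvoII (GGGGGT, off=5): starts [30] → cuts [35]
  TgoX (TCCGGCAA, off=7): starts [40, 65] → cuts [47, 72]
  FykVI (TCCATC, off=5): starts [7, 15] → cuts [12, 20]

All cut coordinates (distinct, sorted): [12, 20, 35, 47, 60, 72]

Fragment lengths:
  [0,12): 12 bp
  [12,20): 8 bp
  [20,35): 15 bp
  [35,47): 12 bp
  [47,60): 13 bp
  [60,72): 12 bp
  [72,78): 6 bp

[6,8,12,12,12,13,15]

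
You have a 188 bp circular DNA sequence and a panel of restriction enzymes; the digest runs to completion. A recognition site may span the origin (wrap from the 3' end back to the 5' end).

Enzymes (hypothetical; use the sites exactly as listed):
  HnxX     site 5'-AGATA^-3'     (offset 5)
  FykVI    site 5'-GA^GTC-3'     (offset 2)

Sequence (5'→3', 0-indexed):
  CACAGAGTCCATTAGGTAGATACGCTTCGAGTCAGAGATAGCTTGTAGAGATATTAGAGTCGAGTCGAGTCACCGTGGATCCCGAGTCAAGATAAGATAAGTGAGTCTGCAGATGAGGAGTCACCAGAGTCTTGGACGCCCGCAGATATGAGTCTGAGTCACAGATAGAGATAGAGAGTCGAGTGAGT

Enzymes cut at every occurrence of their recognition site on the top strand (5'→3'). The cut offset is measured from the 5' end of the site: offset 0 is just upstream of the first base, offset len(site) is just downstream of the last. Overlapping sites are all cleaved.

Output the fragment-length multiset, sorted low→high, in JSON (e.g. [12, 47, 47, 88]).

[3,4,5,5,5,5,5,6,6,8,8,9,9,9,10,10,13,15,16,17,20]

Per-enzyme occurrences:
  HnxX AGATA/5: at [17, 35, 48, 89, 94, 143, 162, 168] ⇒ [22, 40, 53, 94, 99, 148, 167, 173]
  FykVI GAGTC/2: at [4, 28, 56, 61, 66, 83, 102, 117, 126, 149, 155, 175, 184] ⇒ [6, 30, 58, 63, 68, 85, 104, 119, 128, 151, 157, 177, 186]

All cut coordinates (distinct, sorted): [6, 22, 30, 40, 53, 58, 63, 68, 85, 94, 99, 104, 119, 128, 148, 151, 157, 167, 173, 177, 186]

Fragments:
  6→22: 16 bp
  22→30: 8 bp
  30→40: 10 bp
  40→53: 13 bp
  53→58: 5 bp
  58→63: 5 bp
  63→68: 5 bp
  68→85: 17 bp
  85→94: 9 bp
  94→99: 5 bp
  99→104: 5 bp
  104→119: 15 bp
  119→128: 9 bp
  128→148: 20 bp
  148→151: 3 bp
  151→157: 6 bp
  157→167: 10 bp
  167→173: 6 bp
  173→177: 4 bp
  177→186: 9 bp
  186→6 (wrap): 188-186+6 = 8 bp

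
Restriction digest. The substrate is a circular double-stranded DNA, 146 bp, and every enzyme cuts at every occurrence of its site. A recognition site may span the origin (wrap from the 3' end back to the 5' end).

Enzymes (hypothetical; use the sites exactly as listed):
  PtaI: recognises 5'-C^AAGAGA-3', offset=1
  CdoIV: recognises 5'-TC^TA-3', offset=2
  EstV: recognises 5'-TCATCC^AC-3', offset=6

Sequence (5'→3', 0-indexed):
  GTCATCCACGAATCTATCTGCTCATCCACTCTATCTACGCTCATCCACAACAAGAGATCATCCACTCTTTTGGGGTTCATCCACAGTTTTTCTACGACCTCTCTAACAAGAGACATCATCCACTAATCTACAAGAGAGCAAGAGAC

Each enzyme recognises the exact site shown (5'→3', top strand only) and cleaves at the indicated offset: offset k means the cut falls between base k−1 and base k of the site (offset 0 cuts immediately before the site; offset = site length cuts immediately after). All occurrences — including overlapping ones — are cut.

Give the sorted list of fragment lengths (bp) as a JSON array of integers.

[3,4,4,4,5,7,7,8,10,11,11,12,13,14,14,19]

Per-enzyme occurrences:
  PtaI CAAGAGA/1: at [50, 106, 130, 138] ⇒ [51, 107, 131, 139]
  CdoIV TCTA/2: at [12, 29, 33, 90, 101, 126] ⇒ [14, 31, 35, 92, 103, 128]
  EstV TCATCCAC/6: at [1, 21, 40, 57, 76, 115] ⇒ [7, 27, 46, 63, 82, 121]

All cut coordinates (distinct, sorted): [7, 14, 27, 31, 35, 46, 51, 63, 82, 92, 103, 107, 121, 128, 131, 139]

Fragments:
  7→14: 7 bp
  14→27: 13 bp
  27→31: 4 bp
  31→35: 4 bp
  35→46: 11 bp
  46→51: 5 bp
  51→63: 12 bp
  63→82: 19 bp
  82→92: 10 bp
  92→103: 11 bp
  103→107: 4 bp
  107→121: 14 bp
  121→128: 7 bp
  128→131: 3 bp
  131→139: 8 bp
  139→7 (wrap): 146-139+7 = 14 bp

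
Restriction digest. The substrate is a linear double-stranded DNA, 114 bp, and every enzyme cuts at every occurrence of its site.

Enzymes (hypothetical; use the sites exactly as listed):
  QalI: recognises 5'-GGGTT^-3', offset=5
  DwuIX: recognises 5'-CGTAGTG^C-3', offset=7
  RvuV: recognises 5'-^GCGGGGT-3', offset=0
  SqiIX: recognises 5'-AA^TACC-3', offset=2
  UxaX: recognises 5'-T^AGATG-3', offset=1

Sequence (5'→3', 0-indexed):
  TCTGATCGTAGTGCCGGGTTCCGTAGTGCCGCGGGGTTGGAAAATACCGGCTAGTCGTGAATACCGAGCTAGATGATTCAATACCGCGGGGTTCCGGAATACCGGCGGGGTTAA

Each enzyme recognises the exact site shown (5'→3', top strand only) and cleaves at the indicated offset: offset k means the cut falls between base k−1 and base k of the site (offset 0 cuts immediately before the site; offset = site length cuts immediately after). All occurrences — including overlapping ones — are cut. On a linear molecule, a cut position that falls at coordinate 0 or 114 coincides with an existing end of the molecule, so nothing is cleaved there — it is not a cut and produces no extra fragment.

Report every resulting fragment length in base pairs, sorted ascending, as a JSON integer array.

[2,2,4,5,6,6,7,8,8,8,8,9,11,13,17]

Per-enzyme occurrences:
  QalI (GGGTT, off=5): starts [15, 33, 88, 107] → cuts [20, 38, 93, 112]
  DwuIX (CGTAGTGC, off=7): starts [6, 21] → cuts [13, 28]
  RvuV (GCGGGGT, off=0): starts [30, 85, 104] → cuts [30, 85, 104]
  SqiIX (AATACC, off=2): starts [42, 59, 79, 97] → cuts [44, 61, 81, 99]
  UxaX (TAGATG, off=1): starts [69] → cuts [70]

Pooled cuts: [13, 20, 28, 30, 38, 44, 61, 70, 81, 85, 93, 99, 104, 112]

Fragments:
  [0,13): 13 bp
  [13,20): 7 bp
  [20,28): 8 bp
  [28,30): 2 bp
  [30,38): 8 bp
  [38,44): 6 bp
  [44,61): 17 bp
  [61,70): 9 bp
  [70,81): 11 bp
  [81,85): 4 bp
  [85,93): 8 bp
  [93,99): 6 bp
  [99,104): 5 bp
  [104,112): 8 bp
  [112,114): 2 bp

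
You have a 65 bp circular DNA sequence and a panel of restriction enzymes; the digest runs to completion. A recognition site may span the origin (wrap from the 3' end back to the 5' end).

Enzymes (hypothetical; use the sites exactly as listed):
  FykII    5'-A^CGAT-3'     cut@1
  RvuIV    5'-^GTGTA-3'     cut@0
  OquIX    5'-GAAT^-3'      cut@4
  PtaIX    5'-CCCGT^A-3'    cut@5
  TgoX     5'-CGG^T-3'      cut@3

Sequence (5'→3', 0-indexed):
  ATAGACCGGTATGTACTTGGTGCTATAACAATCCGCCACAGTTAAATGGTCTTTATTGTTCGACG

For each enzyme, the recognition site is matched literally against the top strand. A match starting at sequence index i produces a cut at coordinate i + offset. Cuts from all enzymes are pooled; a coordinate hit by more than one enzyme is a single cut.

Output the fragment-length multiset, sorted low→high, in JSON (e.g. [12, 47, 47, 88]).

[11,54]

Site scan:
  FykII (ACGAT, off=1): starts [62] → cuts [63]
  RvuIV (GTGTA, off=0): no sites
  OquIX (GAAT, off=4): no sites
  PtaIX (CCCGTA, off=5): no sites
  TgoX (CGGT, off=3): starts [6] → cuts [9]

All cut coordinates (distinct, sorted): [9, 63]

Fragment lengths:
  9→63: 54 bp
  63→9 (wrap): 65-63+9 = 11 bp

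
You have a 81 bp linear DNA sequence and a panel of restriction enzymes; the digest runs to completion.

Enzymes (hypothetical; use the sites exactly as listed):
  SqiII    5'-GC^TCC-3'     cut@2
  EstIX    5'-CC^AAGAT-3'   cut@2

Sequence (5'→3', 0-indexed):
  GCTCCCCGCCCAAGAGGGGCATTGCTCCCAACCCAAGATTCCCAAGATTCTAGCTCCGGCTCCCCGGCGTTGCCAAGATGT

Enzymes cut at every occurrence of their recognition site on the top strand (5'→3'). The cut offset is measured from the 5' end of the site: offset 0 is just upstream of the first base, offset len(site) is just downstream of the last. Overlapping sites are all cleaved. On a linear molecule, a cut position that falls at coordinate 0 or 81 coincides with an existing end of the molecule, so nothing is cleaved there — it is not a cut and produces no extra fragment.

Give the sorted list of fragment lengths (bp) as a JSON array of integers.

Per-enzyme occurrences:
  SqiII (GCTCC, off=2): starts [0, 23, 52, 58] → cuts [2, 25, 54, 60]
  EstIX (CCAAGAT, off=2): starts [32, 41, 72] → cuts [34, 43, 74]

All cut coordinates (distinct, sorted): [2, 25, 34, 43, 54, 60, 74]

Fragment lengths:
  [0,2): 2 bp
  [2,25): 23 bp
  [25,34): 9 bp
  [34,43): 9 bp
  [43,54): 11 bp
  [54,60): 6 bp
  [60,74): 14 bp
  [74,81): 7 bp

[2,6,7,9,9,11,14,23]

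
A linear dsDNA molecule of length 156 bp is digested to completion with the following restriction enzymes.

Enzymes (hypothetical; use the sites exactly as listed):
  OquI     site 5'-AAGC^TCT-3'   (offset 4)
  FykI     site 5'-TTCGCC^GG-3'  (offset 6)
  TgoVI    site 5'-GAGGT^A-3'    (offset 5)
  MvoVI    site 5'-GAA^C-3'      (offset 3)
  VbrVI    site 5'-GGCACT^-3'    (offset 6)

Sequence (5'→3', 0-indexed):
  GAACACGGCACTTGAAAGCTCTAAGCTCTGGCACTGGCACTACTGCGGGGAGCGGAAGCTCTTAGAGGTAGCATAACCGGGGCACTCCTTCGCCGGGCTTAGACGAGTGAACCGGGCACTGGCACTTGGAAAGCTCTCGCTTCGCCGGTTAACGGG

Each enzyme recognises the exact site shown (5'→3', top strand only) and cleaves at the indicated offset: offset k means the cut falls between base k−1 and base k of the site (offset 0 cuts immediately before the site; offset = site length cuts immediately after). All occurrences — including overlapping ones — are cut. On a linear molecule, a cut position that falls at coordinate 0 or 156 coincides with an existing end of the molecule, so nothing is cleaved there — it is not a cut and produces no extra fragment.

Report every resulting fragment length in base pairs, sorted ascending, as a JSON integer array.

Per-enzyme occurrences:
  OquI (AAGCTCT, off=4): starts [15, 22, 55, 130] → cuts [19, 26, 59, 134]
  FykI (TTCGCCGG, off=6): starts [88, 140] → cuts [94, 146]
  TgoVI (GAGGTA, off=5): starts [64] → cuts [69]
  MvoVI (GAAC, off=3): starts [0, 108] → cuts [3, 111]
  VbrVI (GGCACT, off=6): starts [6, 29, 35, 80, 114, 120] → cuts [12, 35, 41, 86, 120, 126]

Pooled cuts: [3, 12, 19, 26, 35, 41, 59, 69, 86, 94, 111, 120, 126, 134, 146]

Fragment lengths:
  [0,3): 3 bp
  [3,12): 9 bp
  [12,19): 7 bp
  [19,26): 7 bp
  [26,35): 9 bp
  [35,41): 6 bp
  [41,59): 18 bp
  [59,69): 10 bp
  [69,86): 17 bp
  [86,94): 8 bp
  [94,111): 17 bp
  [111,120): 9 bp
  [120,126): 6 bp
  [126,134): 8 bp
  [134,146): 12 bp
  [146,156): 10 bp

[3,6,6,7,7,8,8,9,9,9,10,10,12,17,17,18]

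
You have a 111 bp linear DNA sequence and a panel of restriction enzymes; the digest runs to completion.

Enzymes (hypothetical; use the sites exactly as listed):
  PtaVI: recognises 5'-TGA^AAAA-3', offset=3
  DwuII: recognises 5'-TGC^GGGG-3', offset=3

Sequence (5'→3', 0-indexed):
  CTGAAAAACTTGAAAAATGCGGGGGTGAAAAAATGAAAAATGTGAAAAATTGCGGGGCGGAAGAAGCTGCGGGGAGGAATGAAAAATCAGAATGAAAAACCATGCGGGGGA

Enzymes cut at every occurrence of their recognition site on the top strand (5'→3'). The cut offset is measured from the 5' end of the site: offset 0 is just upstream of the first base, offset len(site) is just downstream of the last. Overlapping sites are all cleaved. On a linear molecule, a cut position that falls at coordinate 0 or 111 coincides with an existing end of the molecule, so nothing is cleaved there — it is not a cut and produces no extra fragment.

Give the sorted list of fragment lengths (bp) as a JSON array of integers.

[4,6,7,8,8,8,9,9,10,12,13,17]

Scan for sites:
  PtaVI TGAAAAA/3: at [1, 10, 25, 33, 42, 79, 92] ⇒ [4, 13, 28, 36, 45, 82, 95]
  DwuII TGCGGGG/3: at [17, 50, 67, 102] ⇒ [20, 53, 70, 105]

Pooled cuts: [4, 13, 20, 28, 36, 45, 53, 70, 82, 95, 105]

Fragments:
  [0,4): 4 bp
  [4,13): 9 bp
  [13,20): 7 bp
  [20,28): 8 bp
  [28,36): 8 bp
  [36,45): 9 bp
  [45,53): 8 bp
  [53,70): 17 bp
  [70,82): 12 bp
  [82,95): 13 bp
  [95,105): 10 bp
  [105,111): 6 bp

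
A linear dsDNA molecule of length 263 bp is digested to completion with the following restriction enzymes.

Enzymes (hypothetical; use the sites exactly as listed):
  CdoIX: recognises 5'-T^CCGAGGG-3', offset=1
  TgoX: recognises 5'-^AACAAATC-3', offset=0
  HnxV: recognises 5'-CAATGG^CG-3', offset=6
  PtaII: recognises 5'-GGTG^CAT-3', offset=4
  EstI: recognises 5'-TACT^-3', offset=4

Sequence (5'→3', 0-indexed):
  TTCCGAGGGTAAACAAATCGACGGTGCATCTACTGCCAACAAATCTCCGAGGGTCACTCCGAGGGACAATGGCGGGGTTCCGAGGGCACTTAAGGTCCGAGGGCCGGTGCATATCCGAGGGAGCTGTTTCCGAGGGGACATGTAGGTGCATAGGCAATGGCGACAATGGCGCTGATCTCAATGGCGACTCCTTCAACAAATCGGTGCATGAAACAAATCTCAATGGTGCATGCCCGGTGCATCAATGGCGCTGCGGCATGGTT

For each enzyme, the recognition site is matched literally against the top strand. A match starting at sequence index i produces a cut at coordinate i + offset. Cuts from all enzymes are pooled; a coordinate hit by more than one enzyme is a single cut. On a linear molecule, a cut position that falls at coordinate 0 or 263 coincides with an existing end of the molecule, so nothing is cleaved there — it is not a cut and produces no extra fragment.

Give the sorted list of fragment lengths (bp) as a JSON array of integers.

Site scan:
  CdoIX TCCGAGGG/1: at [1, 45, 57, 78, 95, 113, 128] ⇒ [2, 46, 58, 79, 96, 114, 129]
  TgoX AACAAATC/0: at [11, 37, 194, 211] ⇒ [11, 37, 194, 211]
  HnxV CAATGGCG/6: at [66, 154, 163, 178, 242] ⇒ [72, 160, 169, 184, 248]
  PtaII GGTGCAT/4: at [22, 105, 144, 202, 224, 235] ⇒ [26, 109, 148, 206, 228, 239]
  EstI TACT/4: at [30] ⇒ [34]

Pooled cuts: [2, 11, 26, 34, 37, 46, 58, 72, 79, 96, 109, 114, 129, 148, 160, 169, 184, 194, 206, 211, 228, 239, 248]

Fragment lengths:
  [0,2): 2 bp
  [2,11): 9 bp
  [11,26): 15 bp
  [26,34): 8 bp
  [34,37): 3 bp
  [37,46): 9 bp
  [46,58): 12 bp
  [58,72): 14 bp
  [72,79): 7 bp
  [79,96): 17 bp
  [96,109): 13 bp
  [109,114): 5 bp
  [114,129): 15 bp
  [129,148): 19 bp
  [148,160): 12 bp
  [160,169): 9 bp
  [169,184): 15 bp
  [184,194): 10 bp
  [194,206): 12 bp
  [206,211): 5 bp
  [211,228): 17 bp
  [228,239): 11 bp
  [239,248): 9 bp
  [248,263): 15 bp

[2,3,5,5,7,8,9,9,9,9,10,11,12,12,12,13,14,15,15,15,15,17,17,19]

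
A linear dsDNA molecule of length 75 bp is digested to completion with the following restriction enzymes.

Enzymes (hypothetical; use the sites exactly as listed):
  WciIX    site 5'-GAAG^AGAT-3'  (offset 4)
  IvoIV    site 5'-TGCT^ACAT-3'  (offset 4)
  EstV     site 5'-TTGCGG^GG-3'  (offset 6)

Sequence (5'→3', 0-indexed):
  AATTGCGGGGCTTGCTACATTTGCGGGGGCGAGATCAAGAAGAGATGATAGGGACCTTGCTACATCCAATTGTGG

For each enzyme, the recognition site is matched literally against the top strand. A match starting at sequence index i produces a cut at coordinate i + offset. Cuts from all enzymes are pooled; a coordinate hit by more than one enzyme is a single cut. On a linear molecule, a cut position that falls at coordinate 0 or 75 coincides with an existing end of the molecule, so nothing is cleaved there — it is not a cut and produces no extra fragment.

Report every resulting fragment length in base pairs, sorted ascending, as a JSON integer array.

[8,8,10,14,16,19]

Scan for sites:
  WciIX GAAGAGAT/4: at [38] ⇒ [42]
  IvoIV TGCTACAT/4: at [12, 57] ⇒ [16, 61]
  EstV TTGCGGGG/6: at [2, 20] ⇒ [8, 26]

Pooled cuts: [8, 16, 26, 42, 61]

Fragment lengths:
  [0,8): 8 bp
  [8,16): 8 bp
  [16,26): 10 bp
  [26,42): 16 bp
  [42,61): 19 bp
  [61,75): 14 bp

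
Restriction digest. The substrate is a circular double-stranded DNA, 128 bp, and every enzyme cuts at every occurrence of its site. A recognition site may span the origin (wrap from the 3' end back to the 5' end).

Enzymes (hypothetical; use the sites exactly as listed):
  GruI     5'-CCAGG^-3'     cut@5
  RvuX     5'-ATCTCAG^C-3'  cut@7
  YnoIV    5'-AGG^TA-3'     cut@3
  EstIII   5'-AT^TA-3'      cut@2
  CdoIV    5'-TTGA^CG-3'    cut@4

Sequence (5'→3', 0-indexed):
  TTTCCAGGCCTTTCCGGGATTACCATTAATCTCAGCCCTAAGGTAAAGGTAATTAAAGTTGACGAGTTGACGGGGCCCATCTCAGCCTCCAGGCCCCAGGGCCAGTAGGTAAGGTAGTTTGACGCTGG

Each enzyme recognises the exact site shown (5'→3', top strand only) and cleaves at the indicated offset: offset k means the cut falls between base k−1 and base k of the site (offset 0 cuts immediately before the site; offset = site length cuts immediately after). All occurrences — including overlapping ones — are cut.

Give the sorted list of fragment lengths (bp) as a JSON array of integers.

[4,5,6,6,7,8,8,8,8,9,9,9,12,14,15]

Scan for sites:
  GruI (CCAGG, off=5): starts [3, 88, 95] → cuts [8, 93, 100]
  RvuX (ATCTCAGC, off=7): starts [28, 78] → cuts [35, 85]
  YnoIV (AGGTA, off=3): starts [40, 46, 106, 111] → cuts [43, 49, 109, 114]
  EstIII (ATTA, off=2): starts [18, 24, 51] → cuts [20, 26, 53]
  CdoIV (TTGACG, off=4): starts [58, 66, 118] → cuts [62, 70, 122]

All cut coordinates (distinct, sorted): [8, 20, 26, 35, 43, 49, 53, 62, 70, 85, 93, 100, 109, 114, 122]

Fragment lengths:
  8→20: 12 bp
  20→26: 6 bp
  26→35: 9 bp
  35→43: 8 bp
  43→49: 6 bp
  49→53: 4 bp
  53→62: 9 bp
  62→70: 8 bp
  70→85: 15 bp
  85→93: 8 bp
  93→100: 7 bp
  100→109: 9 bp
  109→114: 5 bp
  114→122: 8 bp
  122→8 (wrap): 128-122+8 = 14 bp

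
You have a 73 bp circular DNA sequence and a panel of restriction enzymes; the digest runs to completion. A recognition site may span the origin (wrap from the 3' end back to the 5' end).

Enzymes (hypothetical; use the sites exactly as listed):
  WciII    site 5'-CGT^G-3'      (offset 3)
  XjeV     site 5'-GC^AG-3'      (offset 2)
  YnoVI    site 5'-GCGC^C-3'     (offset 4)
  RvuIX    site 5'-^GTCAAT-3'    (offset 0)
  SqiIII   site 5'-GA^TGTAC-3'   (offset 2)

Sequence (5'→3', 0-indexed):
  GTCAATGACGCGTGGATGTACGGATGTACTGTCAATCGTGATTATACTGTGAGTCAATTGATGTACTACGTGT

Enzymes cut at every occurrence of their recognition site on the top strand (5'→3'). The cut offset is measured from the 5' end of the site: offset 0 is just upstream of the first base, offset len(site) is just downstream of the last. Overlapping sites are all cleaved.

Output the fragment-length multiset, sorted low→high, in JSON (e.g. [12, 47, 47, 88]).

Per-enzyme occurrences:
  WciII CGTG/3: at [10, 36, 68] ⇒ [13, 39, 71]
  XjeV (GCAG, off=2): no sites
  YnoVI (GCGCC, off=4): no sites
  RvuIX GTCAAT/0: at [0, 30, 52] ⇒ [0, 30, 52]
  SqiIII GATGTAC/2: at [14, 22, 59] ⇒ [16, 24, 61]

Pooled cuts: [0, 13, 16, 24, 30, 39, 52, 61, 71]

Fragment lengths:
  0→13: 13 bp
  13→16: 3 bp
  16→24: 8 bp
  24→30: 6 bp
  30→39: 9 bp
  39→52: 13 bp
  52→61: 9 bp
  61→71: 10 bp
  71→0 (wrap): 73-71+0 = 2 bp

[2,3,6,8,9,9,10,13,13]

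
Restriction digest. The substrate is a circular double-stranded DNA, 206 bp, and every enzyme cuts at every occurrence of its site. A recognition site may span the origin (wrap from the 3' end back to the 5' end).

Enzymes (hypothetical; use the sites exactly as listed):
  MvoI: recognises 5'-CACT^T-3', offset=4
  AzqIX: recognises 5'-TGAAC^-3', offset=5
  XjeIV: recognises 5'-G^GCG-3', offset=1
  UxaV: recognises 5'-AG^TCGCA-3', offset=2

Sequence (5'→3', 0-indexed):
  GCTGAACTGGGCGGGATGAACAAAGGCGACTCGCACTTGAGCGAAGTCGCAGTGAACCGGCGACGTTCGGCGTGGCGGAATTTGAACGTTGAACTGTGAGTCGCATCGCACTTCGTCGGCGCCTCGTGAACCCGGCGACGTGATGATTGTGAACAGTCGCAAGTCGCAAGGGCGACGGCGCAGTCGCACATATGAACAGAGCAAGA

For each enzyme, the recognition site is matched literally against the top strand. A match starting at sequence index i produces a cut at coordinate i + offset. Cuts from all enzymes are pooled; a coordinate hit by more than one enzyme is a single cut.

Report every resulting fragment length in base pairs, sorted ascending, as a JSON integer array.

[2,2,3,3,4,5,6,6,6,6,7,7,8,9,10,11,11,12,12,13,13,14,16,20]

Site scan:
  MvoI (CACTT, off=4): starts [33, 108] → cuts [37, 112]
  AzqIX (TGAAC, off=5): starts [2, 16, 52, 82, 89, 126, 149, 192] → cuts [7, 21, 57, 87, 94, 131, 154, 197]
  XjeIV (GGCG, off=1): starts [9, 24, 58, 68, 73, 117, 133, 170, 176] → cuts [10, 25, 59, 69, 74, 118, 134, 171, 177]
  UxaV (AGTCGCA, off=2): starts [44, 98, 154, 161, 181] → cuts [46, 100, 156, 163, 183]

Pooled cuts: [7, 10, 21, 25, 37, 46, 57, 59, 69, 74, 87, 94, 100, 112, 118, 131, 134, 154, 156, 163, 171, 177, 183, 197]

Fragments:
  7→10: 3 bp
  10→21: 11 bp
  21→25: 4 bp
  25→37: 12 bp
  37→46: 9 bp
  46→57: 11 bp
  57→59: 2 bp
  59→69: 10 bp
  69→74: 5 bp
  74→87: 13 bp
  87→94: 7 bp
  94→100: 6 bp
  100→112: 12 bp
  112→118: 6 bp
  118→131: 13 bp
  131→134: 3 bp
  134→154: 20 bp
  154→156: 2 bp
  156→163: 7 bp
  163→171: 8 bp
  171→177: 6 bp
  177→183: 6 bp
  183→197: 14 bp
  197→7 (wrap): 206-197+7 = 16 bp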